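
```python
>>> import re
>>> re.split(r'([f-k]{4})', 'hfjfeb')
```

['', 'hfjf', 'eb']

This matches exactly 4 of a character in [f-k] (captured).
Because the pattern has a capturing group, `split` also inserts each captured text between the pieces.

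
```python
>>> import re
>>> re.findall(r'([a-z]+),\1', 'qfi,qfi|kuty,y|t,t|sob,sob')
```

The backreference `\1` re-matches whatever the first group consumed, character for character.
One capturing group, so `findall` returns just the captured substring from each match — 4 in all.

['qfi', 'y', 't', 'sob']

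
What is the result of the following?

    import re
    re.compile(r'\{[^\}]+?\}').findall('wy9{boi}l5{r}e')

['{boi}', '{r}']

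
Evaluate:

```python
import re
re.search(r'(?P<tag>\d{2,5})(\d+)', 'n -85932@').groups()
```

('8593', '2')

This matches 2 to 5 of a digit (captured as 'tag'); then one or more of a digit (captured).
Unlike `match`, `search` isn't anchored — it looks for the pattern anywhere in the string.
The match spans [3:8] → '85932'.
Captured: group 1 = '8593', group 2 = '2'.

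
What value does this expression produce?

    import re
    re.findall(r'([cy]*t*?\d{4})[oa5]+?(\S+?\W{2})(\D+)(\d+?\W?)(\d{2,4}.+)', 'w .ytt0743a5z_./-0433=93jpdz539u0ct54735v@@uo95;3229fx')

Pattern: zero or more of one of [cy], then zero or more of a literal 't' (lazy), then exactly 4 of a digit (captured); then one or more of one of [oa5] (lazy); then one or more of a non-whitespace character (lazy), then exactly 2 of a non-word character (captured); then one or more of a non-digit (captured); then one or more of a digit (lazy), then optionally a non-word character (captured); then 2 to 4 of a digit, then one or more of any character (captured).
Because the quantifier is non-greedy, it stops expanding at the earliest point where the rest of the pattern can succeed.
Walking the string: at [3:54] match 'ytt0743a5z_./-0433=93jpdz539u0ct54735v@@uo95;3229fx', groups = ('ytt0743', '5z_./', '-', '0', '433=93jpdz539u0ct54735v@@uo95;3229fx').
Multiple groups make `findall` return tuples — one 5-tuple for the one match.

[('ytt0743', '5z_./', '-', '0', '433=93jpdz539u0ct54735v@@uo95;3229fx')]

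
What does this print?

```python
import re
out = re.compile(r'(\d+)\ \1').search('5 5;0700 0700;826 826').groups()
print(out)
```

A backreference is literal: `\1` must see the identical characters the first group matched.
Unlike `match`, `search` isn't anchored — it looks for the pattern anywhere in the string.
The match spans [0:3] → '5 5'.
Captured: group 1 = '5'.

('5',)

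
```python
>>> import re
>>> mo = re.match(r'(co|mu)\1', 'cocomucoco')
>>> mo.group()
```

'coco'

`\1` has to match the exact text group 1 already captured.
`re.match` only tries the pattern at the start of the string.
The match spans [0:4] → 'coco'.
Captured: group 1 = 'co'.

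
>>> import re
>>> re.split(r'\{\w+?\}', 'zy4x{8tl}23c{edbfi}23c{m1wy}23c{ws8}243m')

Matches to split on: at [4:9] → '{8tl}'; at [12:19] → '{edbfi}'; at [22:28] → '{m1wy}'; at [31:36] → '{ws8}'.
Splitting on the pattern gives 5 pieces.

['zy4x', '23c', '23c', '23c', '243m']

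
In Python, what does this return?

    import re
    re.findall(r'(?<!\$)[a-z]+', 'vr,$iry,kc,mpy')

['vr', 'ry', 'kc', 'mpy']

A negative assertion filters positions out without eating any characters.
Matches: at [0:2] → 'vr'; at [5:7] → 'ry'; at [8:10] → 'kc'; at [11:14] → 'mpy'.
With no groups in the pattern, `findall` gives back each whole match — 4 here.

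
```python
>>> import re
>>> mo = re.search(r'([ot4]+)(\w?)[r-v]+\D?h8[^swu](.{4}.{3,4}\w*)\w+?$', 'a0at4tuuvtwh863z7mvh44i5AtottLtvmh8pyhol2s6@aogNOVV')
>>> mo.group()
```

'tottLtvmh8pyhol2s6@aogNOVV'

The match spans [25:51] → 'tottLtvmh8pyhol2s6@aogNOVV'.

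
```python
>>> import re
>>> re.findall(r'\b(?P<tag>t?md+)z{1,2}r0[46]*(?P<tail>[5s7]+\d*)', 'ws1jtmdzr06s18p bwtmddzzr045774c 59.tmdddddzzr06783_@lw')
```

[('tmddddd', '783')]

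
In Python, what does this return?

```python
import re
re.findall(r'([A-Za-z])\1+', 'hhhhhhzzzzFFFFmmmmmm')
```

`\1` has to match the exact text group 1 already captured.
Walking the string: at [0:6] match 'hhhhhh', group 1 = 'h'; at [6:10] match 'zzzz', group 1 = 'z'; at [10:14] match 'FFFF', group 1 = 'F'; at [14:20] match 'mmmmmm', group 1 = 'm'.
With a single group, `findall` returns only what that group captured — 4 items.

['h', 'z', 'F', 'm']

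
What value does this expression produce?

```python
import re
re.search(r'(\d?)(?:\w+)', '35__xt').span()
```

This matches optionally a digit (captured); then one or more of a word character (non-capturing group).
`re.search` scans for the first position where the pattern succeeds.
The match spans [0:6] → '35__xt'.
Captured: group 1 = '3'.

(0, 6)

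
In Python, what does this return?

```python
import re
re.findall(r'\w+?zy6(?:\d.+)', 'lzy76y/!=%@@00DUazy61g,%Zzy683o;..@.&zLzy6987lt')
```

['00DUazy61g,%Zzy683o;..@.&zLzy6987lt']

The pattern matches one or more of a word character (lazy), then the literal 'zy6'; then a digit, then one or more of any character (non-capturing group).
Matches: at [12:47] → '00DUazy61g,%Zzy683o;..@.&zLzy6987lt'.
Since nothing is captured, `findall` lists the 1 matched substring directly.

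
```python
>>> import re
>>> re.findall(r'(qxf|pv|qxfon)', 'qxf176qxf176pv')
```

['qxf', 'qxf', 'pv']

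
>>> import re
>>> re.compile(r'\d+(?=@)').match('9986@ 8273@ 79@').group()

'9986'

The lookaround is zero-width — it requires the adjacent text to match without consuming it, so the asserted text isn't part of the match.
`re.match` won't scan ahead — the pattern has to work from the very first character.
The match spans [0:4] → '9986'.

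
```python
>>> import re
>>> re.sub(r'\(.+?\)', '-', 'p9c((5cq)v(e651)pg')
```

With the lazy modifier that quantifier settles for the fewest repetitions that let the rest of the pattern succeed (the atoms after it are unaffected and can still be greedy).
Each match is replaced by '-'.

'p9c-v-pg'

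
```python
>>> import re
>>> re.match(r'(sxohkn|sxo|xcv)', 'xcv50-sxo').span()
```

(0, 3)

`re.match` won't scan ahead — the pattern has to work from the very first character.
The match spans [0:3] → 'xcv'.
Captured: group 1 = 'xcv'.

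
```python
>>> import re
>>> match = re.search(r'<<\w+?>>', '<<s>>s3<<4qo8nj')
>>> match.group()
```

The match spans [0:5] → '<<s>>'.

'<<s>>'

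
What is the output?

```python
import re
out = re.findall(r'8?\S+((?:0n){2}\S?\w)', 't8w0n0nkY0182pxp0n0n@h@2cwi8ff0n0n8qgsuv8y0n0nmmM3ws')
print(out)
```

['0n0nmm']

The pattern matches optionally a literal '8', then one or more of a non-whitespace character; then the literal '0n' repeated 2 times, then optionally a non-whitespace character, then a word character (captured).
Scanning left to right: at [0:48] match 't8w0n0nkY0182pxp0n0n@h@2cwi8ff0n0n8qgsuv8y0n0nmm', group 1 = '0n0nmm'.
Because there's exactly one group, `findall` drops the full match and keeps group 1 from the one hit.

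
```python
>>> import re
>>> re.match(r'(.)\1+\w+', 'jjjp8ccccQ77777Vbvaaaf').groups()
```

('j',)

The match spans [0:22] → 'jjjp8ccccQ77777Vbvaaaf'.
Captured: group 1 = 'j'.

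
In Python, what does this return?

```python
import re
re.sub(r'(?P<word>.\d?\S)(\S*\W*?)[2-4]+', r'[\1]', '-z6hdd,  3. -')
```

This matches any character, then optionally a digit, then a non-whitespace character (captured as 'word'); then zero or more of a non-whitespace character, then zero or more of a non-word character (lazy) (captured); then one or more of a character in [2-4].
Each match is replaced using the text its own group 1 captured.

'[-z]. -'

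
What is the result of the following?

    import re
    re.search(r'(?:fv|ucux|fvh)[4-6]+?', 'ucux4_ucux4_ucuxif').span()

(0, 5)

The match spans [0:5] → 'ucux4'.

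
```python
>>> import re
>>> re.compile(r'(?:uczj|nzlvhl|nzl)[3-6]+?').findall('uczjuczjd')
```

`findall` yields the raw match text (0 of them) because the pattern has no groups.
Nothing in the string satisfies the pattern, so the list is empty.

[]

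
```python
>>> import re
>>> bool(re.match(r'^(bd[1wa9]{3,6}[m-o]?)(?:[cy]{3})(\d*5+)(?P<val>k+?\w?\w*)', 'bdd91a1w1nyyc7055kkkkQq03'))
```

False

This matches anchored at the start of the string; then the literal 'bd', then 3 to 6 of one of [1wa9], then optionally a character in [m-o] (captured); then exactly 3 of one of [cy] (non-capturing group); then zero or more of a digit, then one or more of the literal '5' (captured); then one or more of the literal 'k' (lazy), then optionally a word character, then zero or more of a word character (captured as 'val').
`re.match` won't scan ahead — the pattern has to work from the very first character.
Here position 0 doesn't satisfy it, so the call returns None, and `bool(None)` is False.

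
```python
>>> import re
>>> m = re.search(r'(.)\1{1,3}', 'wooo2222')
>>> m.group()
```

'ooo'

`\1` has to match the exact text group 1 already captured.
The match spans [1:4] → 'ooo'.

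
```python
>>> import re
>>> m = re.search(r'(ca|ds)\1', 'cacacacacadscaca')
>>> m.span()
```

A backreference is literal: `\1` must see the identical characters the first group matched.
The match spans [0:4] → 'caca'.

(0, 4)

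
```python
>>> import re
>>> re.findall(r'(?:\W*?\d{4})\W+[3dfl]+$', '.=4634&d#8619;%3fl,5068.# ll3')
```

[',5068.# ll3']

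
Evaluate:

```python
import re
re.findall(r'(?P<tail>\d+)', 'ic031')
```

The pattern matches one or more of a digit (captured as 'tail').
Walking the string: at [2:5] match '031', group 1 = '031'.
`findall` collects group 1 from the one match (1 total).

['031']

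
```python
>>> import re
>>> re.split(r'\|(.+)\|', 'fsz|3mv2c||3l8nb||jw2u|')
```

['fsz', '3mv2c||3l8nb||jw2u', '']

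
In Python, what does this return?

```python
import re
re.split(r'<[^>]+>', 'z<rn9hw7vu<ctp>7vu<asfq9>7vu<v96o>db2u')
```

['z', '7vu', '7vu', 'db2u']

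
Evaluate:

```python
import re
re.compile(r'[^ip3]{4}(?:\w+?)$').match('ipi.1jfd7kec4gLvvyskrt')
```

None

The pattern matches exactly 4 of any character except [ip3]; then one or more of a word character (lazy) (non-capturing group); then anchored at the end.
With `match`, the pattern is implicitly anchored at the beginning.
Here the pattern fails at index 0, so the call returns None.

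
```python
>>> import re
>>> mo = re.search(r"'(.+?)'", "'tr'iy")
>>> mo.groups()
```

('tr',)

The match spans [0:4] → "'tr'".
Captured: group 1 = 'tr'.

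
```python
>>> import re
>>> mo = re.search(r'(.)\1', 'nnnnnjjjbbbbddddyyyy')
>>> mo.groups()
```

`\1` has to match the exact text group 1 already captured.
`re.search` scans for the first position where the pattern succeeds.
The match spans [0:2] → 'nn'.
Captured: group 1 = 'n'.

('n',)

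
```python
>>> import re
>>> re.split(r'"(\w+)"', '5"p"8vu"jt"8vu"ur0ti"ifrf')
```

['5', 'p', '8vu', 'jt', '8vu', 'ur0ti', 'ifrf']

`re.split` interleaves the captured-group text with the surrounding fragments.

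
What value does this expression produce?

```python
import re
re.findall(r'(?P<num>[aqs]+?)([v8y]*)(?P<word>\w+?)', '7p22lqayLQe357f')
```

Pattern: one or more of one of [aqs] (lazy) (captured as 'num'); then zero or more of one of [v8y] (captured); then one or more of a word character (lazy) (captured as 'word').
3 groups means the one result is a tuple of 3 captured strings — 1 here.

[('q', '', 'a')]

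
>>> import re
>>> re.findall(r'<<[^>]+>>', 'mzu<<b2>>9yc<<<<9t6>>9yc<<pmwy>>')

Scanning left to right: at [3:9] → '<<b2>>'; at [12:21] → '<<<<9t6>>'; at [24:32] → '<<pmwy>>'.
`findall` yields the raw match text (3 of them) because the pattern has no groups.

['<<b2>>', '<<<<9t6>>', '<<pmwy>>']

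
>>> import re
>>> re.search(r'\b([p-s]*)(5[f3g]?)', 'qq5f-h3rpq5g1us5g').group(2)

Pattern: a word boundary (`\b`, zero-width); then zero or more of a character in [p-s] (captured); then the literal '5', then optionally one of [f3g] (captured).
`search` walks the string left to right and returns the first match it finds.
The match spans [0:4] → 'qq5f'.
Captured: group 1 = 'qq', group 2 = '5f'.

'5f'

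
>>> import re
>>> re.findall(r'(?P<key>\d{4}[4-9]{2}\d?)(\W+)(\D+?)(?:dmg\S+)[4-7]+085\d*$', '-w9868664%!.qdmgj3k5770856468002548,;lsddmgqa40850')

This matches exactly 4 of a digit, then exactly 2 of a character in [4-9], then optionally a digit (captured as 'key'); then one or more of a non-word character (captured); then one or more of a non-digit (lazy) (captured); then the literal 'dmg', then one or more of a non-whitespace character (non-capturing group); then one or more of a character in [4-7], then the literal '085', then zero or more of a digit; then anchored at the end.
Matches: at [2:50] match '9868664%!.qdmgj3k5770856468002548,;lsddmgqa40850', groups = ('9868664', '%!.', 'q').
`findall` packs the 3 group values into a tuple for every match.

[('9868664', '%!.', 'q')]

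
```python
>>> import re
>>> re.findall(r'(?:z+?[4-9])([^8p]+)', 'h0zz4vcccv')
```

Pattern: one or more of the literal 'z' (lazy), then a character in [4-9] (non-capturing group); then one or more of any character except [8p] (captured).
With a single group, `findall` returns only what that group captured — 1 item.

['vcccv']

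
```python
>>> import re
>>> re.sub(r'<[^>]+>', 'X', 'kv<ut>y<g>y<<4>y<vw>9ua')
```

'kvXyXyXyX9ua'

Every occurrence is swapped for 'X'.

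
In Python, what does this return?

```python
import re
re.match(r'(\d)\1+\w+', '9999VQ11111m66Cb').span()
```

(0, 16)

`\1` has to match the exact text group 1 already captured.
`match` is anchored at position 0; if the pattern doesn't fit there, it returns None.
The match spans [0:16] → '9999VQ11111m66Cb'.
Captured: group 1 = '9'.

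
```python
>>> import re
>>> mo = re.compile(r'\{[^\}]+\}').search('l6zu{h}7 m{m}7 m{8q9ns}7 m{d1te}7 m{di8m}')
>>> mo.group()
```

`re.search` tries every starting position until one works.
The match spans [4:7] → '{h}'.

'{h}'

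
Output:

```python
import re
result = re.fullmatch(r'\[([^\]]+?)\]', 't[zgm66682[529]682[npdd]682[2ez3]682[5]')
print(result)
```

`fullmatch` succeeds only if the pattern covers the string from start to end.
Here the pattern can't cover the whole string, so the call returns None.

None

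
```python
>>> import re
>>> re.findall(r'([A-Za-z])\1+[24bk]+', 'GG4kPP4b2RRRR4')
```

['G', 'P', 'R']

`\1` has to match the exact text group 1 already captured.
Matches: at [0:4] match 'GG4k', group 1 = 'G'; at [4:9] match 'PP4b2', group 1 = 'P'; at [9:14] match 'RRRR4', group 1 = 'R'.
Because there's exactly one group, `findall` drops the full match and keeps group 1 from each hit.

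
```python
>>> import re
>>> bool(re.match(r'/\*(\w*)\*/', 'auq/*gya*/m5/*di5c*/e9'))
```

`re.match` only tries the pattern at the start of the string.
Here the string doesn't start with a match, so the call returns None, and `bool(None)` is False.

False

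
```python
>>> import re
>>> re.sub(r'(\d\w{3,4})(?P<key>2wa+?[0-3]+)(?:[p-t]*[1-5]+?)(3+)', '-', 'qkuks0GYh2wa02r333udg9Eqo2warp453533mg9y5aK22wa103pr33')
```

'qkuks-udg9Eqo2warp453533mg9y-'

Every occurrence is swapped for '-'.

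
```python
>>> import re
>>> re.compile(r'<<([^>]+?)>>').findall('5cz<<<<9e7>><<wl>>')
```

`findall` collects group 1 from each match (2 total).

['<<9e7', 'wl']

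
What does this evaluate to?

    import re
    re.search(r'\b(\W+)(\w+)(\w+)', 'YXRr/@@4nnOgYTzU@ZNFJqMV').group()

'/@@4nnOgYTzU'

The pattern matches a word boundary (`\b`, zero-width); then one or more of a non-word character (captured); then one or more of a word character (captured); then one or more of a word character (captured).
Unlike `match`, `search` isn't anchored — it looks for the pattern anywhere in the string.
The match spans [4:16] → '/@@4nnOgYTzU'.
Captured: group 1 = '/@@', group 2 = '4nnOgYTz', group 3 = 'U'.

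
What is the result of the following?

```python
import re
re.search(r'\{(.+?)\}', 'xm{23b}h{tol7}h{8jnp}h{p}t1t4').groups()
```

('23b',)

Because the quantifier is non-greedy, it stops expanding at the earliest point where the rest of the pattern can succeed.
`re.search` tries every starting position until one works.
The match spans [2:7] → '{23b}'.
Captured: group 1 = '23b'.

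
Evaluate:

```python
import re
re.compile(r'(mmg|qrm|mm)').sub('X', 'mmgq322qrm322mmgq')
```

'Xq322X322Xq'

Branches in `(...|...)` are attempted left-to-right; the first branch that allows the whole pattern to succeed is taken.
`sub` substitutes 'X' at each match site.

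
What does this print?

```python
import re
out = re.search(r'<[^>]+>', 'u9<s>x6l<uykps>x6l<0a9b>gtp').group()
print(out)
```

The match spans [2:5] → '<s>'.

<s>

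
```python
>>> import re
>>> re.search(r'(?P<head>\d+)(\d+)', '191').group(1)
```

Pattern: one or more of a digit (captured as 'head'); then one or more of a digit (captured).
Unlike `match`, `search` isn't anchored — it looks for the pattern anywhere in the string.
The match spans [0:3] → '191'.
Captured: group 1 = '19', group 2 = '1'.

'19'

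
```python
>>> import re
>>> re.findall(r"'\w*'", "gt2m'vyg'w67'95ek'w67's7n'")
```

Walking the string: at [4:9] → "'vyg'"; at [12:18] → "'95ek'"; at [21:26] → "'s7n'".
Since nothing is captured, `findall` lists the 3 matched substrings directly.

["'vyg'", "'95ek'", "'s7n'"]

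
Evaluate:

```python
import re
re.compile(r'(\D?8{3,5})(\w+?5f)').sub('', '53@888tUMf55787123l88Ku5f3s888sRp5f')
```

Pattern: optionally a non-digit, then 3 to 5 of a literal '8' (captured); then one or more of a word character (lazy), then the literal '5f' (captured).
Every occurrence is swapped for ''.

'533'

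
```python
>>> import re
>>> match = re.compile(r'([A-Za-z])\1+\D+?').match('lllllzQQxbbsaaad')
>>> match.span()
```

(0, 6)

`re.match` only tries the pattern at the start of the string.
The match spans [0:6] → 'lllllz'.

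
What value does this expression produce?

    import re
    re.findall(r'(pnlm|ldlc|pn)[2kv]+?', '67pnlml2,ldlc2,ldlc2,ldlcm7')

['ldlc', 'ldlc']

Scanning left to right: at [9:14] match 'ldlc2', group 1 = 'ldlc'; at [15:20] match 'ldlc2', group 1 = 'ldlc'.
`findall` collects group 1 from each match (2 total).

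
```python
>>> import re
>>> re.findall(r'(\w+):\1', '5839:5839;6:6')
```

After group 1 captures some text, `\1` only succeeds where that same text appears again.
Walking the string: at [0:9] match '5839:5839', group 1 = '5839'; at [10:13] match '6:6', group 1 = '6'.
One capturing group, so `findall` returns just the captured substring from each match — 2 in all.

['5839', '6']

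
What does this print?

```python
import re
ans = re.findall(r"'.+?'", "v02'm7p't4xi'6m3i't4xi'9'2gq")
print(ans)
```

["'m7p'", "'6m3i'", "'9'"]

With the lazy modifier that quantifier settles for the fewest repetitions that let the rest of the pattern succeed (the atoms after it are unaffected and can still be greedy).
Scanning left to right: at [3:8] → "'m7p'"; at [12:18] → "'6m3i'"; at [22:25] → "'9'".
`findall` yields the raw match text (3 of them) because the pattern has no groups.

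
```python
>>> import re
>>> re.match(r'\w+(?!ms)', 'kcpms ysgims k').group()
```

A negative assertion filters positions out without eating any characters.
`re.match` only tries the pattern at the start of the string.
The match spans [0:5] → 'kcpms'.

'kcpms'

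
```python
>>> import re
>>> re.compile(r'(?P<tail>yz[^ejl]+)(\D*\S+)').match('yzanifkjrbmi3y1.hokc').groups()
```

('yzanifk', 'jrbmi3y1.hokc')

The pattern matches the literal 'yz', then one or more of any character except [ejl] (captured as 'tail'); then zero or more of a non-digit, then one or more of a non-whitespace character (captured).
With `match`, the pattern is implicitly anchored at the beginning.
The match spans [0:20] → 'yzanifkjrbmi3y1.hokc'.
Captured: group 1 = 'yzanifk', group 2 = 'jrbmi3y1.hokc'.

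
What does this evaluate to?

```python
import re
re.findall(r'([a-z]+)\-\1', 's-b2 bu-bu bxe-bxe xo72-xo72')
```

After group 1 captures some text, `\1` only succeeds where that same text appears again.
Matches: at [5:10] match 'bu-bu', group 1 = 'bu'; at [11:18] match 'bxe-bxe', group 1 = 'bxe'.
One capturing group, so `findall` returns just the captured substring from each match — 2 in all.

['bu', 'bxe']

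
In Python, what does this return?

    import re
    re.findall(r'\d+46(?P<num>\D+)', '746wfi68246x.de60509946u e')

['wfi', 'x.de', 'u e']

The pattern matches one or more of a digit, then the literal '46'; then one or more of a non-digit (captured as 'num').
Because there's exactly one group, `findall` drops the full match and keeps group 1 from each hit.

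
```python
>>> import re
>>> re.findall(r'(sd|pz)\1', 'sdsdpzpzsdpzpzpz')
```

['sd', 'pz', 'pz']

`\1` is not a pattern — it's the concrete string captured by group 1, re-applied verbatim.
Walking the string: at [0:4] match 'sdsd', group 1 = 'sd'; at [4:8] match 'pzpz', group 1 = 'pz'; at [10:14] match 'pzpz', group 1 = 'pz'.
One capturing group, so `findall` returns just the captured substring from each match — 3 in all.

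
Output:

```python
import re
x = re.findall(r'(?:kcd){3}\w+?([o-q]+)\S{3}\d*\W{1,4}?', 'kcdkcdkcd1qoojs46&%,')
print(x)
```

['qoo']

With the lazy modifier that quantifier settles for the fewest repetitions that let the rest of the pattern succeed (the atoms after it are unaffected and can still be greedy).
`findall` collects group 1 from the one match (1 total).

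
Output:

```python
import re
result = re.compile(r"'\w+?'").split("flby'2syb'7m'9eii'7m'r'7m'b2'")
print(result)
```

['flby', '7m', '7m', '7m', '']

Matches to split on: at [4:10] → "'2syb'"; at [12:18] → "'9eii'"; at [20:23] → "'r'"; at [25:29] → "'b2'".
`split` removes every match and returns the 5 fragments in between.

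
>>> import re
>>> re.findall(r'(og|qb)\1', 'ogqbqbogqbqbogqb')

['qb', 'qb']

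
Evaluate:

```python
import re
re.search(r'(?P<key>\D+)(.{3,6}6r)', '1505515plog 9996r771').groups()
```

This matches one or more of a non-digit (captured as 'key'); then 3 to 6 of any character, then the literal '6r' (captured).
Unlike `match`, `search` isn't anchored — it looks for the pattern anywhere in the string.
The match spans [7:17] → 'plog 9996r'.
Captured: group 1 = 'plog ', group 2 = '9996r'.

('plog ', '9996r')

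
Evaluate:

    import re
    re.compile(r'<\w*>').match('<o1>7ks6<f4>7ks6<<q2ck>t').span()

With `match`, the pattern is implicitly anchored at the beginning.
The match spans [0:4] → '<o1>'.

(0, 4)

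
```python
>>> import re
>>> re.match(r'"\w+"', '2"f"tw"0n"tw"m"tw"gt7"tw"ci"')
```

None

`re.match` only tries the pattern at the start of the string.
Here position 0 doesn't satisfy it, so the call returns None.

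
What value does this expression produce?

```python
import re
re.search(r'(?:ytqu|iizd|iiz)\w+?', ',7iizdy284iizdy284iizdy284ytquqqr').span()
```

`|` is ordered: at each position the engine commits to the first alternative that works.
`re.search` scans for the first position where the pattern succeeds.
The match spans [2:7] → 'iizdy'.

(2, 7)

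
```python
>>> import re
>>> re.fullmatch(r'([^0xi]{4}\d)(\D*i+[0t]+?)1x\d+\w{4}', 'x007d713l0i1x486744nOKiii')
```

Pattern: exactly 4 of any character except [0xi], then a digit (captured); then zero or more of a non-digit, then one or more of a literal 'i', then one or more of one of [0t] (lazy) (captured); then the literal '1x', then one or more of a digit, then exactly 4 of a word character.
`re.fullmatch` is like wrapping the pattern in `^…$` (in single-line mode).
Here the pattern can't cover the whole string, so the call returns None.

None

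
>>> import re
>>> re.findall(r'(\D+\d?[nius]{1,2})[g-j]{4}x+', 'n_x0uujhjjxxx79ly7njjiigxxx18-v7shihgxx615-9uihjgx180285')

['n_x0uu', '-v7s', '-9u']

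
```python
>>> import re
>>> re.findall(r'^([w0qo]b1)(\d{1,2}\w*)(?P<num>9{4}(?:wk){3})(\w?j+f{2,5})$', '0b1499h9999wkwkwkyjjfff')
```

[('0b1', '499h', '9999wkwkwk', 'yjjfff')]

Pattern: anchored at the start of the string; then one of [w0qo], then the literal 'b1' (captured); then 1 to 2 of a digit, then zero or more of a word character (captured); then exactly 4 of the literal '9', then the literal 'wk' repeated 3 times (captured as 'num'); then optionally a word character, then one or more of the literal 'j', then 2 to 5 of the literal 'f' (captured); then anchored at the end.
`findall` packs the 4 group values into a tuple for every match.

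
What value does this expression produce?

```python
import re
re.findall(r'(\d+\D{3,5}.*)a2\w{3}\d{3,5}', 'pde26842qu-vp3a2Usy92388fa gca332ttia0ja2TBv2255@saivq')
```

The pattern matches one or more of a digit, then 3 to 5 of a non-digit, then zero or more of any character (captured); then the literal 'a2', then exactly 3 of a word character, then 3 to 5 of a digit.
One capturing group, so `findall` returns just the captured substring from the one match — 1 in all.

['26842qu-vp3a2Usy92388fa gca332ttia0j']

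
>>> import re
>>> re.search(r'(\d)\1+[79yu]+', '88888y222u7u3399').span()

The backreference `\1` re-matches whatever the first group consumed, character for character.
`re.search` scans for the first position where the pattern succeeds.
The match spans [0:6] → '88888y'.
Captured: group 1 = '8'.

(0, 6)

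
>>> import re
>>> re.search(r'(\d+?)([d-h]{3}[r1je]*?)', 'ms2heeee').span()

(2, 6)

A `+?`/`*?`/`{m,n}?` starts at its minimum and grows only as far as needed for what follows to match.
The match spans [2:6] → '2hee'.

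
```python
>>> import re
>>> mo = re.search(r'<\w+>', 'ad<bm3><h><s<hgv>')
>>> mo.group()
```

'<bm3>'

The match spans [2:7] → '<bm3>'.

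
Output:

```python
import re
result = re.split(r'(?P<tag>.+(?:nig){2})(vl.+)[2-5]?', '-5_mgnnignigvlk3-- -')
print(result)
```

This matches one or more of any character, then the literal 'nig' repeated 2 times (captured as 'tag'); then the literal 'vl', then one or more of any character (captured); then optionally a character in [2-5].
`re.split` interleaves the captured-group text with the surrounding fragments.

['', '-5_mgnnignig', 'vlk3-- -', '']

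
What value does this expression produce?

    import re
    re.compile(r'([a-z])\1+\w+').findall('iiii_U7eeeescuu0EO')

['i']

After group 1 captures some text, `\1` only succeeds where that same text appears again.
`findall` collects group 1 from the one match (1 total).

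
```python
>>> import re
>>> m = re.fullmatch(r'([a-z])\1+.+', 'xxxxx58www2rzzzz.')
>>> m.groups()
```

('x',)

After group 1 captures some text, `\1` only succeeds where that same text appears again.
For `fullmatch`, every character of the input must be accounted for by the pattern.
The match spans [0:17] → 'xxxxx58www2rzzzz.'.
Captured: group 1 = 'x'.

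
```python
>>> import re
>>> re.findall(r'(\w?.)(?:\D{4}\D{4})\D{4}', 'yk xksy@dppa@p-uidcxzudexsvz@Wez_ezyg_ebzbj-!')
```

Pattern: optionally a word character, then any character (captured); then exactly 4 of a non-digit, then exactly 4 of a non-digit (non-capturing group); then exactly 4 of a non-digit.
Scanning left to right: at [0:14] match 'yk xksy@dppa@p', group 1 = 'yk'; at [14:27] match '-uidcxzudexsv', group 1 = '-'; at [27:41] match 'z@Wez_ezyg_ebz', group 1 = 'z@'.
Because there's exactly one group, `findall` drops the full match and keeps group 1 from each hit.

['yk', '-', 'z@']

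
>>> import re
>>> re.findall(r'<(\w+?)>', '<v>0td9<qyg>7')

['v', 'qyg']

With a single group, `findall` returns only what that group captured — 2 items.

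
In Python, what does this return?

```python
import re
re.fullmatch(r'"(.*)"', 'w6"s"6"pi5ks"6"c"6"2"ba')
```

`fullmatch` succeeds only if the pattern covers the string from start to end.
Here the string isn't matched end-to-end, so the call returns None.

None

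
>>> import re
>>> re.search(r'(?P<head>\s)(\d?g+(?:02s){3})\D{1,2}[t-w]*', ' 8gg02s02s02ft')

This matches whitespace (captured as 'head'); then optionally a digit, then one or more of the literal 'g', then the literal '02s' repeated 3 times (captured); then 1 to 2 of a non-digit, then zero or more of a character in [t-w].
`re.search` tries every starting position until one works.
Here the pattern never matches, so the call returns None.

None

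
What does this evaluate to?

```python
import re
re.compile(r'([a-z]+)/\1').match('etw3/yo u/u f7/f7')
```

The backreference `\1` re-matches whatever the first group consumed, character for character.
`re.match` won't scan ahead — the pattern has to work from the very first character.
Here the string doesn't start with a match, so the call returns None.

None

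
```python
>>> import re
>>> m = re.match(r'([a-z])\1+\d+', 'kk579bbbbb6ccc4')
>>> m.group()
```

'kk579'

After group 1 captures some text, `\1` only succeeds where that same text appears again.
`re.match` won't scan ahead — the pattern has to work from the very first character.
The match spans [0:5] → 'kk579'.
Captured: group 1 = 'k'.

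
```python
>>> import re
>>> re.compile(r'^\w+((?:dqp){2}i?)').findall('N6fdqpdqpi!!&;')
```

This matches anchored at the start of the string; then one or more of a word character; then the literal 'dqp' repeated 2 times, then optionally the literal 'i' (captured).
Scanning left to right: at [0:10] match 'N6fdqpdqpi', group 1 = 'dqpdqpi'.
One capturing group, so `findall` returns just the captured substring from the one match — 1 in all.

['dqpdqpi']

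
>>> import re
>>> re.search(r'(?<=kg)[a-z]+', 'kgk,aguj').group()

Lookahead/lookbehind check context without consuming it, so the matched span excludes the asserted characters.
Unlike `match`, `search` isn't anchored — it looks for the pattern anywhere in the string.
The match spans [2:3] → 'k'.

'k'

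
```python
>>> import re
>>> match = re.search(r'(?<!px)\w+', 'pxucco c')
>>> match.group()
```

The negative lookaround is zero-width — it rules out positions where the adjacent text would match, without consuming anything.
`re.search` tries every starting position until one works.
The match spans [0:6] → 'pxucco'.

'pxucco'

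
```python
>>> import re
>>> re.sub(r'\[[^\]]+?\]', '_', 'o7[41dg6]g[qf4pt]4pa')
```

Matches: at [2:9] → '[41dg6]'; at [10:17] → '[qf4pt]'.
`sub` substitutes '_' at each match site.

'o7_g_4pa'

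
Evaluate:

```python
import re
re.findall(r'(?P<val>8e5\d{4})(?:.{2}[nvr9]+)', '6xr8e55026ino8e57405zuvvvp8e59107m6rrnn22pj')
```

The pattern matches the literal '8e5', then exactly 4 of a digit (captured as 'val'); then exactly 2 of any character, then one or more of one of [nvr9] (non-capturing group).
`findall` collects group 1 from each match (2 total).

['8e57405', '8e59107']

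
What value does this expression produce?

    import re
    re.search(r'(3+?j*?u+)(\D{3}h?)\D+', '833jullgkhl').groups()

('33ju', 'llg')

The match spans [1:11] → '33jullgkhl'.
Captured: group 1 = '33ju', group 2 = 'llg'.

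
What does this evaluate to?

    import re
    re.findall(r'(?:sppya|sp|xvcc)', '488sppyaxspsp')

Alternation tries branches left to right and keeps the first one that lets the overall match succeed at that position.
Scanning left to right: at [3:8] → 'sppya'; at [9:11] → 'sp'; at [11:13] → 'sp'.
Since nothing is captured, `findall` lists the 3 matched substrings directly.

['sppya', 'sp', 'sp']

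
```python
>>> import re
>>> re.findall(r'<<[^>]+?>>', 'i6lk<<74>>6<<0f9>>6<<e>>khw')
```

Walking the string: at [4:10] → '<<74>>'; at [11:18] → '<<0f9>>'; at [19:24] → '<<e>>'.
With no groups in the pattern, `findall` gives back each whole match — 3 here.

['<<74>>', '<<0f9>>', '<<e>>']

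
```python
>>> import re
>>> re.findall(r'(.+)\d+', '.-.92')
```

['.-.9']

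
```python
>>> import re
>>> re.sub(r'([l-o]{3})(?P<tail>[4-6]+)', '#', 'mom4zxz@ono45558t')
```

The pattern matches exactly 3 of a character in [l-o] (captured); then one or more of a character in [4-6] (captured as 'tail').
Each match is replaced by '#'.

'#zxz@#8t'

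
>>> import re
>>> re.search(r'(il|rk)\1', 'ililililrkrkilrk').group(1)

The match spans [0:4] → 'ilil'.
Captured: group 1 = 'il'.

'il'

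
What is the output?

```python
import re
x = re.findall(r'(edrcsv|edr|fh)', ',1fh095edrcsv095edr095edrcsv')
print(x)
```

['fh', 'edrcsv', 'edr', 'edrcsv']

`|` is ordered: at each position the engine commits to the first alternative that works.
With a single group, `findall` returns only what that group captured — 4 items.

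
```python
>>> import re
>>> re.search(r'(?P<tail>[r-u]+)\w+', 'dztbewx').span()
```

The pattern matches one or more of a character in [r-u] (captured as 'tail'); then one or more of a word character.
`search` walks the string left to right and returns the first match it finds.
The match spans [2:7] → 'tbewx'.
Captured: group 1 = 't'.

(2, 7)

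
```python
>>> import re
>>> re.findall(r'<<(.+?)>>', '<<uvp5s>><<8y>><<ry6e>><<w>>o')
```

Matches: at [0:9] match '<<uvp5s>>', group 1 = 'uvp5s'; at [9:15] match '<<8y>>', group 1 = '8y'; at [15:23] match '<<ry6e>>', group 1 = 'ry6e'; at [23:28] match '<<w>>', group 1 = 'w'.
`findall` collects group 1 from each match (4 total).

['uvp5s', '8y', 'ry6e', 'w']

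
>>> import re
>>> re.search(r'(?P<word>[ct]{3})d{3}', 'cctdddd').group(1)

'cct'

The pattern matches exactly 3 of one of [ct] (captured as 'word'); then exactly 3 of a literal 'd'.
`search` walks the string left to right and returns the first match it finds.
The match spans [0:6] → 'cctddd'.
Captured: group 1 = 'cct'.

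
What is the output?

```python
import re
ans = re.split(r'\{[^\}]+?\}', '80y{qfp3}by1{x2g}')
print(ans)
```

['80y', 'by1', '']

Matches to split on: at [3:9] → '{qfp3}'; at [12:17] → '{x2g}'.
`split` removes every match and returns the 3 fragments in between.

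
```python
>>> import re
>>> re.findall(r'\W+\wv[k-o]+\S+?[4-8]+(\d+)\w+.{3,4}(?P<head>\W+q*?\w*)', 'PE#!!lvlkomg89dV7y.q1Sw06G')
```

This matches one or more of a non-word character, then a word character, then the literal 'v'; then one or more of a character in [k-o], then one or more of a non-whitespace character (lazy), then one or more of a character in [4-8]; then one or more of a digit (captured); then one or more of a word character, then 3 to 4 of any character; then one or more of a non-word character, then zero or more of the literal 'q' (lazy), then zero or more of a word character (captured as 'head').
`findall` packs the 2 group values into a tuple for every match.

[('9', '.q1Sw06G')]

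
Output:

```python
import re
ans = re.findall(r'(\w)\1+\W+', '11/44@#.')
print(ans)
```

['1', '4']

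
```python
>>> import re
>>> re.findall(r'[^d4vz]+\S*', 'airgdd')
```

['airgdd']

No capturing groups, so `findall` returns the 1 full match string.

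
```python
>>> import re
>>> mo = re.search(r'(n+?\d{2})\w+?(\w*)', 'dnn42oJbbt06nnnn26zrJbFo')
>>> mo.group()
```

'nn42oJbbt06nnnn26zrJbFo'

Pattern: one or more of a literal 'n' (lazy), then exactly 2 of a digit (captured); then one or more of a word character (lazy); then zero or more of a word character (captured).
Unlike `match`, `search` isn't anchored — it looks for the pattern anywhere in the string.
The match spans [1:24] → 'nn42oJbbt06nnnn26zrJbFo'.
Captured: group 1 = 'nn42', group 2 = 'Jbbt06nnnn26zrJbFo'.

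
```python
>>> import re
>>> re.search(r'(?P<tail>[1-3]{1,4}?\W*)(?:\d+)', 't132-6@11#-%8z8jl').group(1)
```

'1'

This matches 1 to 4 of a character in [1-3] (lazy), then zero or more of a non-word character (captured as 'tail'); then one or more of a digit (non-capturing group).
Lazy quantifiers expand one character at a time until the remainder of the pattern can match.
Unlike `match`, `search` isn't anchored — it looks for the pattern anywhere in the string.
The match spans [1:4] → '132'.
Captured: group 1 = '1'.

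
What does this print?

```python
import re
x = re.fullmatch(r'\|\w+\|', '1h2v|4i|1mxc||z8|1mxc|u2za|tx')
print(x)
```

None

`re.fullmatch` requires the pattern to consume the entire string.
Here the string isn't matched end-to-end, so the call returns None.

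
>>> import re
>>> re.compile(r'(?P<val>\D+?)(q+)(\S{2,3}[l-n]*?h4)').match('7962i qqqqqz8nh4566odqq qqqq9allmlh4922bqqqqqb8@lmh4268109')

None

Pattern: one or more of a non-digit (lazy) (captured as 'val'); then one or more of a literal 'q' (captured); then 2 to 3 of a non-whitespace character, then zero or more of a character in [l-n] (lazy), then the literal 'h4' (captured).
`re.match` only tries the pattern at the start of the string.
Here the string doesn't start with a match, so the call returns None.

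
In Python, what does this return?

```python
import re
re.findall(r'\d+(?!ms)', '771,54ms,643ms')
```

`(?!…)`/`(?<!…)` only lets a position through if the neighbouring text does NOT match; no characters are consumed.
Walking the string: at [0:3] → '771'; at [4:5] → '5'; at [9:11] → '64'.
With no groups in the pattern, `findall` gives back each whole match — 3 here.

['771', '5', '64']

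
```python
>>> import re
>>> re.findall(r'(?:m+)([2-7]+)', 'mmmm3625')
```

['3625']

The pattern matches one or more of a literal 'm' (non-capturing group); then one or more of a character in [2-7] (captured).
Walking the string: at [0:8] match 'mmmm3625', group 1 = '3625'.
One capturing group, so `findall` returns just the captured substring from the one match — 1 in all.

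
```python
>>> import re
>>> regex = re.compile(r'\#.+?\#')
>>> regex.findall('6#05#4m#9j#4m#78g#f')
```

['#05#', '#9j#', '#78g#']

Because the quantifier is non-greedy, it stops expanding at the earliest point where the rest of the pattern can succeed.
Scanning left to right: at [1:5] → '#05#'; at [7:11] → '#9j#'; at [13:18] → '#78g#'.
With no groups in the pattern, `findall` gives back each whole match — 3 here.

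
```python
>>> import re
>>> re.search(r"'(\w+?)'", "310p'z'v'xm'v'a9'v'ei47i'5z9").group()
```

"'z'"

`re.search` scans for the first position where the pattern succeeds.
The match spans [4:7] → "'z'".
Captured: group 1 = 'z'.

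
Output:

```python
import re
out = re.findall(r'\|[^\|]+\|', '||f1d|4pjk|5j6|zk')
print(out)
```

['|f1d|', '|5j6|']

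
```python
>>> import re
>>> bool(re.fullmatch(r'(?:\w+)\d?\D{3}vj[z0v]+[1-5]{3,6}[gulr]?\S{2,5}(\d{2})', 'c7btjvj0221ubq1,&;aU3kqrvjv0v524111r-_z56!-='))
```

False

This matches one or more of a word character (non-capturing group); then optionally a digit, then exactly 3 of a non-digit, then the literal 'vj'; then one or more of one of [z0v]; then 3 to 6 of a character in [1-5], then optionally one of [gulr], then 2 to 5 of a non-whitespace character; then exactly 2 of a digit (captured).
`re.fullmatch` requires the pattern to consume the entire string.
Here the string isn't matched end-to-end, so the call returns None, and `bool(None)` is False.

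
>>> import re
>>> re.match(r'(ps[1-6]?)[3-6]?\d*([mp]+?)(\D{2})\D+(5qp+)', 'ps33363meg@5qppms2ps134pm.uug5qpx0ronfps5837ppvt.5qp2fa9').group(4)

This matches the literal 'ps', then optionally a character in [1-6] (captured); then optionally a character in [3-6], then zero or more of a digit; then one or more of one of [mp] (lazy) (captured); then exactly 2 of a non-digit (captured); then one or more of a non-digit; then the literal '5q', then one or more of the literal 'p' (captured).
`match` is anchored at position 0; if the pattern doesn't fit there, it returns None.
The match spans [0:15] → 'ps33363meg@5qpp'.
Captured: group 1 = 'ps3', group 2 = 'm', group 3 = 'eg', group 4 = '5qpp'.

'5qpp'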